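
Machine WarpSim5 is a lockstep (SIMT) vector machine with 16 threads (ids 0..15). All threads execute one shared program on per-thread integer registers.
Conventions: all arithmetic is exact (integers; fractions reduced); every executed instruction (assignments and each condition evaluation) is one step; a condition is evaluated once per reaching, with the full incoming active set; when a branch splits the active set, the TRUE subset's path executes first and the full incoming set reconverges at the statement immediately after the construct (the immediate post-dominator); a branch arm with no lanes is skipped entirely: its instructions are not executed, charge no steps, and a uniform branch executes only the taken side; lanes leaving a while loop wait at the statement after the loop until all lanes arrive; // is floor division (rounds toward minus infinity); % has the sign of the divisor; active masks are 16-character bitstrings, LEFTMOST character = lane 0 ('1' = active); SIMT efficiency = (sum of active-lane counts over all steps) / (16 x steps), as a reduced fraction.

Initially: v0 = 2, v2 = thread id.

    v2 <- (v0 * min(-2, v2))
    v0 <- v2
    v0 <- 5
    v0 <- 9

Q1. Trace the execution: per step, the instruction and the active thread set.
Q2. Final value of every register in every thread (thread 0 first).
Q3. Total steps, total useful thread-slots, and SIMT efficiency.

step 0: v2 <- (v0 * min(-2, v2))     1111111111111111
step 1: v0 <- v2                     1111111111111111
step 2: v0 <- 5                      1111111111111111
step 3: v0 <- 9                      1111111111111111

Answer: 4 steps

v0: 9,9,9,9,9,9,9,9,9,9,9,9,9,9,9,9
v2: -4,-4,-4,-4,-4,-4,-4,-4,-4,-4,-4,-4,-4,-4,-4,-4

steps = 4; useful = 64; efficiency = 64/64 = 1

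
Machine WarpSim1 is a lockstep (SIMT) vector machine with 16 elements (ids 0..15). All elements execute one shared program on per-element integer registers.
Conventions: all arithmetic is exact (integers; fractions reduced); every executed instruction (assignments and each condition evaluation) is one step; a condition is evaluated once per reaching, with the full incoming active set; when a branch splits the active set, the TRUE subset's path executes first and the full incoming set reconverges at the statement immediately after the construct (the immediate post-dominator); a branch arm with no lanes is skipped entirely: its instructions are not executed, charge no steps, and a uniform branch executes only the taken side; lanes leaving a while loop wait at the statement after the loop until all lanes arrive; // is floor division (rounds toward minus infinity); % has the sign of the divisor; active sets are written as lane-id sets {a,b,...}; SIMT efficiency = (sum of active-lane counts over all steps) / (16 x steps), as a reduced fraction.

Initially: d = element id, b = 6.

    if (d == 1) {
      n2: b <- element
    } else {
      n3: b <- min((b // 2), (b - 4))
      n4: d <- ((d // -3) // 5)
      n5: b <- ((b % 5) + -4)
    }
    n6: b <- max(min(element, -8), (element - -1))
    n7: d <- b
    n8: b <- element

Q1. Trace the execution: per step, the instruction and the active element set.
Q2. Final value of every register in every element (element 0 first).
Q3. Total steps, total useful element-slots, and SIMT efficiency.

step 0: eval (d == 1)                {0,1,2,3,4,5,6,7,8,9,10,11,12,13,14,15}
step 1: b <- element                 {1}
step 2: b <- min((b // 2), (b - 4))  {0,2,3,4,5,6,7,8,9,10,11,12,13,14,15}
step 3: d <- ((d // -3) // 5)        {0,2,3,4,5,6,7,8,9,10,11,12,13,14,15}
step 4: b <- ((b % 5) + -4)          {0,2,3,4,5,6,7,8,9,10,11,12,13,14,15}
step 5: b <- max(min(element, -8), (element - -1)) {0,1,2,3,4,5,6,7,8,9,10,11,12,13,14,15}
step 6: d <- b                       {0,1,2,3,4,5,6,7,8,9,10,11,12,13,14,15}
step 7: b <- element                 {0,1,2,3,4,5,6,7,8,9,10,11,12,13,14,15}

Answer: 8 steps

d: 1,2,3,4,5,6,7,8,9,10,11,12,13,14,15,16
b: 0,1,2,3,4,5,6,7,8,9,10,11,12,13,14,15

steps = 8; useful = 110; efficiency = 110/128 = 55/64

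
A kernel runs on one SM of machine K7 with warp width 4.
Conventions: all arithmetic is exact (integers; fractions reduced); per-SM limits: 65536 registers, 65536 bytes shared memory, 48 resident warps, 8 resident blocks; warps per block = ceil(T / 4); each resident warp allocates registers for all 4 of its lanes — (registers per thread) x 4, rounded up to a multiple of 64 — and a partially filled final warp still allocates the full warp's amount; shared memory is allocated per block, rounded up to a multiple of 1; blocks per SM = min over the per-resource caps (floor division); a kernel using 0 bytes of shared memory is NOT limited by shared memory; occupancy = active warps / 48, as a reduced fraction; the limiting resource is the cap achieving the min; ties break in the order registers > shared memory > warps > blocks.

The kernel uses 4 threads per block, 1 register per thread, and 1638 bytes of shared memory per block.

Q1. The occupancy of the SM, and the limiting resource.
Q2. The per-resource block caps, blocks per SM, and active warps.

Answer: occupancy 1/6, limited by blocks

registers: 1024 blocks
shared memory: 40 blocks
warps: 48 blocks
blocks: 8 blocks

Answer: 8 blocks, 8 active warps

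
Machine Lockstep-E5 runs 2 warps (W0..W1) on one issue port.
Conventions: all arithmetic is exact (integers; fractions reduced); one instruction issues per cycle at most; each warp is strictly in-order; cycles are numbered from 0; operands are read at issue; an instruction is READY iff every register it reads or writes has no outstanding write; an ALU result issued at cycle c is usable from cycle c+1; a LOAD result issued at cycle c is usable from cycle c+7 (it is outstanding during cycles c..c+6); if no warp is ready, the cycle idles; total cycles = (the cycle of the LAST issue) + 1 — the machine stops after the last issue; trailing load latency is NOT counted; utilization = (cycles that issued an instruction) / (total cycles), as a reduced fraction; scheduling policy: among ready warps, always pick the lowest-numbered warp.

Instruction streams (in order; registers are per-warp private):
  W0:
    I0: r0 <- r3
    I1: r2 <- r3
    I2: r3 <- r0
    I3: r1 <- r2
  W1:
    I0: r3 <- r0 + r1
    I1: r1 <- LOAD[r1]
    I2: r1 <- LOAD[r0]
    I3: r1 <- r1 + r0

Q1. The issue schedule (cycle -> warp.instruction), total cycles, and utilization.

cycle 0: W0.I0
cycle 1: W0.I1
cycle 2: W0.I2
cycle 3: W0.I3
cycle 4: W1.I0
cycle 5: W1.I1
cycle 6: idle
cycle 7: idle
cycle 8: idle
cycle 9: idle
cycle 10: idle
cycle 11: idle
cycle 12: W1.I2
cycle 13: idle
cycle 14: idle
cycle 15: idle
cycle 16: idle
cycle 17: idle
cycle 18: idle
cycle 19: W1.I3

Answer: 20 cycles, utilization 2/5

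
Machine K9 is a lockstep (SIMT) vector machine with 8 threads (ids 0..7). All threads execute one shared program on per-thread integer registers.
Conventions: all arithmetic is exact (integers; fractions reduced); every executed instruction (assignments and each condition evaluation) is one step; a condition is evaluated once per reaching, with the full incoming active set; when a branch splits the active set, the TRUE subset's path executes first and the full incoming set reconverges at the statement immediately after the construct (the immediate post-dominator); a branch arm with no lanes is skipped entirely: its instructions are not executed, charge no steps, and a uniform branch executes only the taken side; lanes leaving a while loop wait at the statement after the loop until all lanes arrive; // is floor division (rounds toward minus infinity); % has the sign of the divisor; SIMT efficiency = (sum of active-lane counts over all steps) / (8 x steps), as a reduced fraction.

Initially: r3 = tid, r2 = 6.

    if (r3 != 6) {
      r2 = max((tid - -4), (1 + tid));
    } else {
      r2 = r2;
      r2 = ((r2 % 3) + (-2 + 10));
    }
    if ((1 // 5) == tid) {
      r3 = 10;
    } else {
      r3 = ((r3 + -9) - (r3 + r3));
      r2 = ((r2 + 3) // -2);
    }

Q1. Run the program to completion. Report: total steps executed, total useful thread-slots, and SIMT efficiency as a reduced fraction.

Answer: 8 steps, 40 useful, 5/8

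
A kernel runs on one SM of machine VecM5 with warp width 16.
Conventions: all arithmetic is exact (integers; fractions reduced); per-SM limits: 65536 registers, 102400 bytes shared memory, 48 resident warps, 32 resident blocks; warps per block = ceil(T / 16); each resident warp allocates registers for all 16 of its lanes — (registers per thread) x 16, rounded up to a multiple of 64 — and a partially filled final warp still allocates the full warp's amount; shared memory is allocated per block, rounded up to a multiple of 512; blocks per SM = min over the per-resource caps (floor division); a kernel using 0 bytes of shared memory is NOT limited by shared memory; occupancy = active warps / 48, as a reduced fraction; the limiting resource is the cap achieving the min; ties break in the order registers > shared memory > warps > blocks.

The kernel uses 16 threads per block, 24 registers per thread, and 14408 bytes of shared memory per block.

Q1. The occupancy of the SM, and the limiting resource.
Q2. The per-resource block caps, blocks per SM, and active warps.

Answer: occupancy 1/8, limited by shared memory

registers: 170 blocks
shared memory: 6 blocks
warps: 48 blocks
blocks: 32 blocks

Answer: 6 blocks, 6 active warps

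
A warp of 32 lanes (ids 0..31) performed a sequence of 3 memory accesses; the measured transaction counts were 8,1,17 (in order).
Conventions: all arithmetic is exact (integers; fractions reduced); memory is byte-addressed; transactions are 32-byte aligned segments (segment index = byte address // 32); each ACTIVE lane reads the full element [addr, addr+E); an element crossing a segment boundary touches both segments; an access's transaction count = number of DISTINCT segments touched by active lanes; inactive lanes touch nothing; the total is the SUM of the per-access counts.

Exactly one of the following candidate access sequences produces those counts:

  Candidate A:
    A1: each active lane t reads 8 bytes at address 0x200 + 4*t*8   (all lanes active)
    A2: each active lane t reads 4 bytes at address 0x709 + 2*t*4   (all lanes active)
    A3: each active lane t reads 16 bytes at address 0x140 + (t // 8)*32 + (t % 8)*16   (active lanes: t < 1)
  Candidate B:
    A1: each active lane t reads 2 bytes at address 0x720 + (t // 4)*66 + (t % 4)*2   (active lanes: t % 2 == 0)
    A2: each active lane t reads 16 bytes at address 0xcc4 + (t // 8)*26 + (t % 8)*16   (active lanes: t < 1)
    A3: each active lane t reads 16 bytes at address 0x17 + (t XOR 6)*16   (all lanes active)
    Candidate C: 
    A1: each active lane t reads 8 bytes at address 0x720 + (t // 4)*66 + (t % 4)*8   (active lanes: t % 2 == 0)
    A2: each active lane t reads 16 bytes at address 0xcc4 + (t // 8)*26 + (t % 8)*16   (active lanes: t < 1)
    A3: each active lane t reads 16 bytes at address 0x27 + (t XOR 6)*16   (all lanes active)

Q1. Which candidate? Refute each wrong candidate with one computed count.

A: A1 gives 32 transactions, not 8
C: A1 gives 11 transactions, not 8
B: all counts match (8,1,17)

Answer: B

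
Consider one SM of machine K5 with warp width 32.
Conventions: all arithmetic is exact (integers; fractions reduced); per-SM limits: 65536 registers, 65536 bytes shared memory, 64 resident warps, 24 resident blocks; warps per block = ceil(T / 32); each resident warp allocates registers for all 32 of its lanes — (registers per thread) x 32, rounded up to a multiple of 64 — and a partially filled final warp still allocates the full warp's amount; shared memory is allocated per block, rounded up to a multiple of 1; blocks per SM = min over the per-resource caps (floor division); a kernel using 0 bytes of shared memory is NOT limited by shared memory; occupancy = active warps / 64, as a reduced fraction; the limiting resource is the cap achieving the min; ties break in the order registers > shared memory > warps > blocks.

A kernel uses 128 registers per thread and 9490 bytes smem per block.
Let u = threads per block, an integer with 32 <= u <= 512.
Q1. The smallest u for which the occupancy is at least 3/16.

Answer: u = 33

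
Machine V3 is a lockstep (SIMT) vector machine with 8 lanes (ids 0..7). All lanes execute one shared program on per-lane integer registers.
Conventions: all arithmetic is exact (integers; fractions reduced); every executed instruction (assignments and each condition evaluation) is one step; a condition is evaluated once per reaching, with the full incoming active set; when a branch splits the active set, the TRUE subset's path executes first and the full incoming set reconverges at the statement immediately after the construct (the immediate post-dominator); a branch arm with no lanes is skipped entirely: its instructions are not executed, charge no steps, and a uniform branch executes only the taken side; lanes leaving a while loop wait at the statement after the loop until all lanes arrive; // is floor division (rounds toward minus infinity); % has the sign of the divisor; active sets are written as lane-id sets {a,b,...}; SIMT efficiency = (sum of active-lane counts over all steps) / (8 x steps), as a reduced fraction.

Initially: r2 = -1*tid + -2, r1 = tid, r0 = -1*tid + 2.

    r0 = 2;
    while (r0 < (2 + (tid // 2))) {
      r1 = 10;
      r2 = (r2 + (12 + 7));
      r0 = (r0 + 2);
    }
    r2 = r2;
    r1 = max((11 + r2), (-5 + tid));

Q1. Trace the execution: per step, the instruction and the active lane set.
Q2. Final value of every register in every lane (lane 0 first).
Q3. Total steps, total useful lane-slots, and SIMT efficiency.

step 0: r0 <- 2                      {0,1,2,3,4,5,6,7}
step 1: eval (r0 < (2 + (tid // 2))) {0,1,2,3,4,5,6,7}
step 2: r1 <- 10                     {2,3,4,5,6,7}
step 3: r2 <- (r2 + (12 + 7))        {2,3,4,5,6,7}
step 4: r0 <- (r0 + 2)               {2,3,4,5,6,7}
step 5: eval (r0 < (2 + (tid // 2))) {2,3,4,5,6,7}
step 6: r1 <- 10                     {6,7}
step 7: r2 <- (r2 + (12 + 7))        {6,7}
step 8: r0 <- (r0 + 2)               {6,7}
step 9: eval (r0 < (2 + (tid // 2))) {6,7}
step 10: r2 <- r2                     {0,1,2,3,4,5,6,7}
step 11: r1 <- max((11 + r2), (-5 + tid)) {0,1,2,3,4,5,6,7}

Answer: 12 steps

r2: -2,-3,15,14,13,12,30,29
r1: 9,8,26,25,24,23,41,40
r0: 2,2,4,4,4,4,6,6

steps = 12; useful = 64; efficiency = 64/96 = 2/3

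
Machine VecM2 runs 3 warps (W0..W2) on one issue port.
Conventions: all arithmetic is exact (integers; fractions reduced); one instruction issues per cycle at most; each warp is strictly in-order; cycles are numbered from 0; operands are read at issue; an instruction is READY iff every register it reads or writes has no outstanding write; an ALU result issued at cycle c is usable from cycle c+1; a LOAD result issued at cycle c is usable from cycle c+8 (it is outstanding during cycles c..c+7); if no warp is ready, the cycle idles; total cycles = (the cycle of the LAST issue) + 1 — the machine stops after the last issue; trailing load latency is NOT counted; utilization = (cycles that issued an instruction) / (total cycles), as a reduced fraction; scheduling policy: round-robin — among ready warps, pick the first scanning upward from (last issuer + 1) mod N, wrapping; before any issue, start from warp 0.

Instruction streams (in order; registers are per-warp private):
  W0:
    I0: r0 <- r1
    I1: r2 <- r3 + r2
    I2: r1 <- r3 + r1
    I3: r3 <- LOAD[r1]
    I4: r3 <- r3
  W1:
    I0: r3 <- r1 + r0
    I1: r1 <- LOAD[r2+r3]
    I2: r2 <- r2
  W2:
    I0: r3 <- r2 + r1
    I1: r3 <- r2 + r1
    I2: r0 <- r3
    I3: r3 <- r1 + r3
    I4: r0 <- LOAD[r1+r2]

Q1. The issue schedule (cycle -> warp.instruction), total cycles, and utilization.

cycle 0: W0.I0
cycle 1: W1.I0
cycle 2: W2.I0
cycle 3: W0.I1
cycle 4: W1.I1
cycle 5: W2.I1
cycle 6: W0.I2
cycle 7: W1.I2
cycle 8: W2.I2
cycle 9: W0.I3
cycle 10: W2.I3
cycle 11: W2.I4
cycle 12: idle
cycle 13: idle
cycle 14: idle
cycle 15: idle
cycle 16: idle
cycle 17: W0.I4

Answer: 18 cycles, utilization 13/18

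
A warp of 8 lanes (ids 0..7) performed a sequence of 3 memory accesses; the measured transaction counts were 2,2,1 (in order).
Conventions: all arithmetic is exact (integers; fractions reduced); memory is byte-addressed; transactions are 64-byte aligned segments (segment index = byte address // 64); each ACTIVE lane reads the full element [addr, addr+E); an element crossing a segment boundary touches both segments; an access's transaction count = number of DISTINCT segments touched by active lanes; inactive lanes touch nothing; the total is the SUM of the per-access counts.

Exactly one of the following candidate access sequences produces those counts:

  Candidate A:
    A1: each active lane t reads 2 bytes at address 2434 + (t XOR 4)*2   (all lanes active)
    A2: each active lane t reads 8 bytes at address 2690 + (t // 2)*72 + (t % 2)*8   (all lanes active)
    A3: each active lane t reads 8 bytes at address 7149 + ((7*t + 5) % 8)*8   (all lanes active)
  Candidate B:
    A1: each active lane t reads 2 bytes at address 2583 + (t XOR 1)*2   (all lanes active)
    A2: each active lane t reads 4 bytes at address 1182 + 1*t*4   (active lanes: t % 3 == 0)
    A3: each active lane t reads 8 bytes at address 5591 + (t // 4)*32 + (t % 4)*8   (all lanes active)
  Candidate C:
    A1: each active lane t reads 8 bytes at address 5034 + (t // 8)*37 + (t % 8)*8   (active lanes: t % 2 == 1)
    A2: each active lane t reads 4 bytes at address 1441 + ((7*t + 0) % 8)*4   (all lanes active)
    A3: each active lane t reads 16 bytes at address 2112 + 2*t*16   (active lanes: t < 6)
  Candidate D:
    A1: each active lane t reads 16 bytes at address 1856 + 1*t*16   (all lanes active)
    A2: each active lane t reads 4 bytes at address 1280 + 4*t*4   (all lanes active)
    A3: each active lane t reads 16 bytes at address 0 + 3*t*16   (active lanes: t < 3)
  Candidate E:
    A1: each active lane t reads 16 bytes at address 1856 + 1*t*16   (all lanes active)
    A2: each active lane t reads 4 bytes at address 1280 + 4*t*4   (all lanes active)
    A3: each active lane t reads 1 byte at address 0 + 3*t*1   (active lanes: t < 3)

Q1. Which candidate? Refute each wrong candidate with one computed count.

A: A1 gives 1 transaction, not 2
B: A1 gives 1 transaction, not 2
C: A3 gives 3 transactions, not 1
D: A3 gives 2 transactions, not 1
E: all counts match (2,2,1)

Answer: E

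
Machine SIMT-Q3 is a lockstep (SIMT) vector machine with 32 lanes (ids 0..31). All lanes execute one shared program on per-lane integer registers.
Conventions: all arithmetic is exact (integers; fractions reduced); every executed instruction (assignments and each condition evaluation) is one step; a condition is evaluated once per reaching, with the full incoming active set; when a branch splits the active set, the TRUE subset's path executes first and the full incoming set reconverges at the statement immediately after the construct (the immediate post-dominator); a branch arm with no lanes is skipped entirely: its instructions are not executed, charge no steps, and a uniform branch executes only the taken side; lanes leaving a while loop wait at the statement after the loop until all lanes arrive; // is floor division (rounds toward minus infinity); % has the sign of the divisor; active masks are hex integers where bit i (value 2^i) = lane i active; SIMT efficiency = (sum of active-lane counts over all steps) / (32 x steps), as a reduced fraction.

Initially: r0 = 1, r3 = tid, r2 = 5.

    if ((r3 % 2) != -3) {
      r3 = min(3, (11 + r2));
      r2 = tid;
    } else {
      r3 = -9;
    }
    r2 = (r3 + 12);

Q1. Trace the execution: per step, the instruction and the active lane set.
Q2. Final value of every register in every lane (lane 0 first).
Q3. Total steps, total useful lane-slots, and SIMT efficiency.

step 0: eval ((r3 % 2) != -3)        0xffffffff
step 1: r3 <- min(3, (11 + r2))      0xffffffff
step 2: r2 <- tid                    0xffffffff
step 3: r2 <- (r3 + 12)              0xffffffff

Answer: 4 steps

r0: 1,1,1,1,1,1,1,1,1,1,1,1,1,1,1,1,1,1,1,1,1,1,1,1,1,1,1,1,1,1,1,1
r3: 3,3,3,3,3,3,3,3,3,3,3,3,3,3,3,3,3,3,3,3,3,3,3,3,3,3,3,3,3,3,3,3
r2: 15,15,15,15,15,15,15,15,15,15,15,15,15,15,15,15,15,15,15,15,15,15,15,15,15,15,15,15,15,15,15,15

steps = 4; useful = 128; efficiency = 128/128 = 1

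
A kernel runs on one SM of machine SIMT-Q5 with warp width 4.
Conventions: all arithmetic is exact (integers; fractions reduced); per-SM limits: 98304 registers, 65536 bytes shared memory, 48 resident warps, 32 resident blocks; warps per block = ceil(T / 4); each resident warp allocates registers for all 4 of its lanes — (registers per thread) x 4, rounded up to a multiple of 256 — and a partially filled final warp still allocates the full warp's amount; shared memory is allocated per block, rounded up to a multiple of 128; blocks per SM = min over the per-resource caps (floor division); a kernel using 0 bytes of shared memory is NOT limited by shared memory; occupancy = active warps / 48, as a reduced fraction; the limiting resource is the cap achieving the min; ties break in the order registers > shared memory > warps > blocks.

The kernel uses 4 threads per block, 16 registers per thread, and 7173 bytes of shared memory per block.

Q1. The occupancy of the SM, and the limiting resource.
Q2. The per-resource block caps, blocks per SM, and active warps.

Answer: occupancy 1/6, limited by shared memory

registers: 384 blocks
shared memory: 8 blocks
warps: 48 blocks
blocks: 32 blocks

Answer: 8 blocks, 8 active warps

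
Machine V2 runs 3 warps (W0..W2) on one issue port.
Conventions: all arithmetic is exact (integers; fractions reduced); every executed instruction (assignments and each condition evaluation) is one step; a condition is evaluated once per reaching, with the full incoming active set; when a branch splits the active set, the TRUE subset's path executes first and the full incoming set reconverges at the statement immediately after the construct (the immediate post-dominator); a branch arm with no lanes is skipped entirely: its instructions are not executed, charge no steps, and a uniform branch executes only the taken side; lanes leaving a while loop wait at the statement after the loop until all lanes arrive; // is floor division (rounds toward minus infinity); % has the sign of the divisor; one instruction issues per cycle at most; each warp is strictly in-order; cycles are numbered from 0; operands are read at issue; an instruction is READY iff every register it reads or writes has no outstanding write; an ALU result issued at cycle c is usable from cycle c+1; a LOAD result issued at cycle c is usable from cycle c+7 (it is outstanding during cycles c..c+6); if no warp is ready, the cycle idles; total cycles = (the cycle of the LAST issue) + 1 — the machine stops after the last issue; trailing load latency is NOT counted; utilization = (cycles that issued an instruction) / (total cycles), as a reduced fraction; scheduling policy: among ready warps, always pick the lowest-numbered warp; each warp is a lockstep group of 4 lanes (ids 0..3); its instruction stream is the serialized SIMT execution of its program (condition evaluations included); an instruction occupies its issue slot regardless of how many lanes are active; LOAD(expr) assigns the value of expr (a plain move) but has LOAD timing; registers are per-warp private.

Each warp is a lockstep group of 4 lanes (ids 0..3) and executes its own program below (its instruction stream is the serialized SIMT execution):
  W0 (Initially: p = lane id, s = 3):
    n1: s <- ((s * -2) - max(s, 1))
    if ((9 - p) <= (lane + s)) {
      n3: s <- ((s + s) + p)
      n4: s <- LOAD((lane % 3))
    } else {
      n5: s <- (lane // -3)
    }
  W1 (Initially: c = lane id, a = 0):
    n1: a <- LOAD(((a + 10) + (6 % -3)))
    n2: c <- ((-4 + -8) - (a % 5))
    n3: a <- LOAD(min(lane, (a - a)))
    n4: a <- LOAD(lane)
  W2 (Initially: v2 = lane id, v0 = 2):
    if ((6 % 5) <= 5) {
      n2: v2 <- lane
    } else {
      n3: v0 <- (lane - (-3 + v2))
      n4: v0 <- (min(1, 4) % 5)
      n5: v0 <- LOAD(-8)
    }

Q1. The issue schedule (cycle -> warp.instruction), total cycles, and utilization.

cycle 0: W0.I0
cycle 1: W0.I1
cycle 2: W0.I2
cycle 3: W1.I0
cycle 4: W2.I0
cycle 5: W2.I1
cycle 6: idle
cycle 7: idle
cycle 8: idle
cycle 9: idle
cycle 10: W1.I1
cycle 11: W1.I2
cycle 12: idle
cycle 13: idle
cycle 14: idle
cycle 15: idle
cycle 16: idle
cycle 17: idle
cycle 18: W1.I3

Answer: 19 cycles, utilization 9/19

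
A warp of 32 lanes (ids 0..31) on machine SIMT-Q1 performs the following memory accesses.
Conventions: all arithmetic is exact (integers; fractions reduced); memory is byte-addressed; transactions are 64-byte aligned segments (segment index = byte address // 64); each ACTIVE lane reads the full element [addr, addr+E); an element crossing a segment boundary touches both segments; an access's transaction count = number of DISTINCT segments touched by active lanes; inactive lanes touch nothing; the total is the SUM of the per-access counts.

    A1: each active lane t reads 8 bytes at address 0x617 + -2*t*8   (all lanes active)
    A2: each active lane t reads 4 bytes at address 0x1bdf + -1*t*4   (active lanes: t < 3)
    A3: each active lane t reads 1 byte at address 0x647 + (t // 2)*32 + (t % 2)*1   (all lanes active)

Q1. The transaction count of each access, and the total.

A1: 9 transactions
A2: 1 transaction
A3: 8 transactions

Answer: 9,1,8; total 18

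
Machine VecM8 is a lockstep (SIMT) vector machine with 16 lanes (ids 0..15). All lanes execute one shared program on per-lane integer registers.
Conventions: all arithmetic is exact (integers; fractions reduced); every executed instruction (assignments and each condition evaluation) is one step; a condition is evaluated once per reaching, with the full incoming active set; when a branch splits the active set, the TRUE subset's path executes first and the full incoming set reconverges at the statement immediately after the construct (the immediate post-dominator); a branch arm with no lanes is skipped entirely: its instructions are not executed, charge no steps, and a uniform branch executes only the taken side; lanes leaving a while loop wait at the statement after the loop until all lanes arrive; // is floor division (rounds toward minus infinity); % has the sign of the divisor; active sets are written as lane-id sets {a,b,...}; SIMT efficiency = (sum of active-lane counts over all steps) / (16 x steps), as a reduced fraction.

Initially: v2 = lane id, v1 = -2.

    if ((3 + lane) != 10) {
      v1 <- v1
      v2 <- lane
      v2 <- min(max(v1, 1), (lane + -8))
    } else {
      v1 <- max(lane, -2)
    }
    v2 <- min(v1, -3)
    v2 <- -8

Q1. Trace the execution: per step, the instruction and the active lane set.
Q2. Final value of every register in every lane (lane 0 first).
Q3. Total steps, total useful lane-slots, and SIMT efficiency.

step 0: eval ((3 + lane) != 10)      {0,1,2,3,4,5,6,7,8,9,10,11,12,13,14,15}
step 1: v1 <- v1                     {0,1,2,3,4,5,6,8,9,10,11,12,13,14,15}
step 2: v2 <- lane                   {0,1,2,3,4,5,6,8,9,10,11,12,13,14,15}
step 3: v2 <- min(max(v1, 1), (lane + -8)) {0,1,2,3,4,5,6,8,9,10,11,12,13,14,15}
step 4: v1 <- max(lane, -2)          {7}
step 5: v2 <- min(v1, -3)            {0,1,2,3,4,5,6,7,8,9,10,11,12,13,14,15}
step 6: v2 <- -8                     {0,1,2,3,4,5,6,7,8,9,10,11,12,13,14,15}

Answer: 7 steps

v2: -8,-8,-8,-8,-8,-8,-8,-8,-8,-8,-8,-8,-8,-8,-8,-8
v1: -2,-2,-2,-2,-2,-2,-2,7,-2,-2,-2,-2,-2,-2,-2,-2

steps = 7; useful = 94; efficiency = 94/112 = 47/56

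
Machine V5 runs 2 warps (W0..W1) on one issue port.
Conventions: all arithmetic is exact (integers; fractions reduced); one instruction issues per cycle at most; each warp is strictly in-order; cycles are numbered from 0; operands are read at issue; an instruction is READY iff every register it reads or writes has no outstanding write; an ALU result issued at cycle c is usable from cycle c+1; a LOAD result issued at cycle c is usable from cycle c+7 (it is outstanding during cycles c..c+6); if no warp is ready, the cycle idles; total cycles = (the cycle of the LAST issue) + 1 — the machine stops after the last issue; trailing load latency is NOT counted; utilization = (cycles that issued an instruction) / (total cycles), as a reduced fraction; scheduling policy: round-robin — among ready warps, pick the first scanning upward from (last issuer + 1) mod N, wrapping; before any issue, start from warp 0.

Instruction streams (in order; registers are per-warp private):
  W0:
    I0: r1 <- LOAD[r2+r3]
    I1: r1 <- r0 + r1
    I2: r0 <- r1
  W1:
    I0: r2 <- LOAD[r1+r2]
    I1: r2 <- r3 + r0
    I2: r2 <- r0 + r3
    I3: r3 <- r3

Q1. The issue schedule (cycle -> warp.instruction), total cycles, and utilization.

cycle 0: W0.I0
cycle 1: W1.I0
cycle 2: idle
cycle 3: idle
cycle 4: idle
cycle 5: idle
cycle 6: idle
cycle 7: W0.I1
cycle 8: W1.I1
cycle 9: W0.I2
cycle 10: W1.I2
cycle 11: W1.I3

Answer: 12 cycles, utilization 7/12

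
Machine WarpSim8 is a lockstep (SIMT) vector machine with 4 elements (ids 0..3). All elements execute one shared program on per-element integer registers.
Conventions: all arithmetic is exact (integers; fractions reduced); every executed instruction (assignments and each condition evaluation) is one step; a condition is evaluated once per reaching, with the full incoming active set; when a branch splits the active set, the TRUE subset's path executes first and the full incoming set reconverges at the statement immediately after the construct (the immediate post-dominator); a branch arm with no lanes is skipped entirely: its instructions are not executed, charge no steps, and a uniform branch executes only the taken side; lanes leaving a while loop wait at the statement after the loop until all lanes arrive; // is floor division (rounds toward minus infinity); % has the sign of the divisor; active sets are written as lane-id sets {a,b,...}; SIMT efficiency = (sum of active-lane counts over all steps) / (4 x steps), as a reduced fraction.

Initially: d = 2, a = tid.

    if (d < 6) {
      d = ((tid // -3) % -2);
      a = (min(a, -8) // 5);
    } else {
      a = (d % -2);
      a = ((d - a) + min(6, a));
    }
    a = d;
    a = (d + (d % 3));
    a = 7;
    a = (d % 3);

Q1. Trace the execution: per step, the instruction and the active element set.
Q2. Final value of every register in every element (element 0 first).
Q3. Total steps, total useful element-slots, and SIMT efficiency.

step 0: eval (d < 6)                 {0,1,2,3}
step 1: d <- ((tid // -3) % -2)      {0,1,2,3}
step 2: a <- (min(a, -8) // 5)       {0,1,2,3}
step 3: a <- d                       {0,1,2,3}
step 4: a <- (d + (d % 3))           {0,1,2,3}
step 5: a <- 7                       {0,1,2,3}
step 6: a <- (d % 3)                 {0,1,2,3}

Answer: 7 steps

d: 0,-1,-1,-1
a: 0,2,2,2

steps = 7; useful = 28; efficiency = 28/28 = 1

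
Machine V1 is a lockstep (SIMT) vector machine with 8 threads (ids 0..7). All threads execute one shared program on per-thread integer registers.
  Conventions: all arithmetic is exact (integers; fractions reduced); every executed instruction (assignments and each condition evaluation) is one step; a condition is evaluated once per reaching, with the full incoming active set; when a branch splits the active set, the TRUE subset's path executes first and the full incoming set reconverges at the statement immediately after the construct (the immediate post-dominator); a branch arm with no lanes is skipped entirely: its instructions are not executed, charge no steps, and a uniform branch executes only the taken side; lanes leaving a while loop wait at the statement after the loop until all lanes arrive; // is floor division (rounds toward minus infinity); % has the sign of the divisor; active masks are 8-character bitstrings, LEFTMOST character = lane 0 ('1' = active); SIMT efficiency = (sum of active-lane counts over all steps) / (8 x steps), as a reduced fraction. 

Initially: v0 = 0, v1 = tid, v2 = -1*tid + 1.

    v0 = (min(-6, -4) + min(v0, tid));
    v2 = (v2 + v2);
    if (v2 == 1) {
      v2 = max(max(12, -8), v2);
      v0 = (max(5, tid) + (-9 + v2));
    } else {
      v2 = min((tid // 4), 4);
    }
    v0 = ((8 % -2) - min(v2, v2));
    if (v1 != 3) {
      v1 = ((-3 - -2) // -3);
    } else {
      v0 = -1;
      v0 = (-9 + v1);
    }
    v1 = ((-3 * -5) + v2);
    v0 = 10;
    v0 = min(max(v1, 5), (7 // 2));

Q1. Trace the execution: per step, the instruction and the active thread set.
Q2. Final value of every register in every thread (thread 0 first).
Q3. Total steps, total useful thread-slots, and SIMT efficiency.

step 0: v0 <- (min(-6, -4) + min(v0, tid)) 11111111
step 1: v2 <- (v2 + v2)              11111111
step 2: eval (v2 == 1)               11111111
step 3: v2 <- min((tid // 4), 4)     11111111
step 4: v0 <- ((8 % -2) - min(v2, v2)) 11111111
step 5: eval (v1 != 3)               11111111
step 6: v1 <- ((-3 - -2) // -3)      11101111
step 7: v0 <- -1                     00010000
step 8: v0 <- (-9 + v1)              00010000
step 9: v1 <- ((-3 * -5) + v2)       11111111
step 10: v0 <- 10                     11111111
step 11: v0 <- min(max(v1, 5), (7 // 2)) 11111111

Answer: 12 steps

v0: 3,3,3,3,3,3,3,3
v1: 15,15,15,15,16,16,16,16
v2: 0,0,0,0,1,1,1,1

steps = 12; useful = 81; efficiency = 81/96 = 27/32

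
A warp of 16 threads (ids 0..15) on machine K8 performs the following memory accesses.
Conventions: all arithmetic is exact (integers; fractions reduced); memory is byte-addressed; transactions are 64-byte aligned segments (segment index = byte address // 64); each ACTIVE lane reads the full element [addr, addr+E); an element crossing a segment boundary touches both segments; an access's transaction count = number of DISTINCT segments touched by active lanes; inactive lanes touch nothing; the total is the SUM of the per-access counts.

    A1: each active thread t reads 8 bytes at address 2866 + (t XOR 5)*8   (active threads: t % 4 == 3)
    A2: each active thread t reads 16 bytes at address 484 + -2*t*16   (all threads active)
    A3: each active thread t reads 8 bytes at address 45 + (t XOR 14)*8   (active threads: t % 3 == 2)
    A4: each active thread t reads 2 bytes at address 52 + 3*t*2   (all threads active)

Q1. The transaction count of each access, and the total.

A1: 2 transactions
A2: 8 transactions
A3: 3 transactions
A4: 3 transactions

Answer: 2,8,3,3; total 16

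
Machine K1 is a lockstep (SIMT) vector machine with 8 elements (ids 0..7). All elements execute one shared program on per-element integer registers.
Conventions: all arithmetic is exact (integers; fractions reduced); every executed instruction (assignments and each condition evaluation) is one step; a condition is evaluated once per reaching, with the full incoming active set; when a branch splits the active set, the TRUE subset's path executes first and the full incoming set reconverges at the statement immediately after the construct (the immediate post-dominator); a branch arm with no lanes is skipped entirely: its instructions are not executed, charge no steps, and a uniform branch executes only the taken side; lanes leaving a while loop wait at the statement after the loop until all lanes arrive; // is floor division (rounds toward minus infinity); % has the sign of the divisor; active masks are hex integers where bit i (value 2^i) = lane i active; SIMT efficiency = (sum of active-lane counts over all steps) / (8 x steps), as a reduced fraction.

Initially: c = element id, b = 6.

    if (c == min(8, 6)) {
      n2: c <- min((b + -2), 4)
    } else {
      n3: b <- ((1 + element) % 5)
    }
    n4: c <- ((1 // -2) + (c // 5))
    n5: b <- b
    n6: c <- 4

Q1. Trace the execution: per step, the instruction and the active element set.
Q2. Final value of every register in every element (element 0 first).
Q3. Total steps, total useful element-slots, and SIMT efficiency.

step 0: eval (c == min(8, 6))        0xff
step 1: c <- min((b + -2), 4)        0x40
step 2: b <- ((1 + element) % 5)     0xbf
step 3: c <- ((1 // -2) + (c // 5))  0xff
step 4: b <- b                       0xff
step 5: c <- 4                       0xff

Answer: 6 steps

c: 4,4,4,4,4,4,4,4
b: 1,2,3,4,0,1,6,3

steps = 6; useful = 40; efficiency = 40/48 = 5/6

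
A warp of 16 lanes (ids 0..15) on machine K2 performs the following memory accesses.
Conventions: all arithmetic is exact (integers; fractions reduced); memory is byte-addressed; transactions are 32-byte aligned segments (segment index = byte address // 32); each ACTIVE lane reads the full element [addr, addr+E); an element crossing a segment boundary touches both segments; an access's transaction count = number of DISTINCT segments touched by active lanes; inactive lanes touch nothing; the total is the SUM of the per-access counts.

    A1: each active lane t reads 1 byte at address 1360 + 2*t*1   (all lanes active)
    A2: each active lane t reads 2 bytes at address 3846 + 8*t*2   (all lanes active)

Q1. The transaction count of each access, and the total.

A1: 2 transactions
A2: 8 transactions

Answer: 2,8; total 10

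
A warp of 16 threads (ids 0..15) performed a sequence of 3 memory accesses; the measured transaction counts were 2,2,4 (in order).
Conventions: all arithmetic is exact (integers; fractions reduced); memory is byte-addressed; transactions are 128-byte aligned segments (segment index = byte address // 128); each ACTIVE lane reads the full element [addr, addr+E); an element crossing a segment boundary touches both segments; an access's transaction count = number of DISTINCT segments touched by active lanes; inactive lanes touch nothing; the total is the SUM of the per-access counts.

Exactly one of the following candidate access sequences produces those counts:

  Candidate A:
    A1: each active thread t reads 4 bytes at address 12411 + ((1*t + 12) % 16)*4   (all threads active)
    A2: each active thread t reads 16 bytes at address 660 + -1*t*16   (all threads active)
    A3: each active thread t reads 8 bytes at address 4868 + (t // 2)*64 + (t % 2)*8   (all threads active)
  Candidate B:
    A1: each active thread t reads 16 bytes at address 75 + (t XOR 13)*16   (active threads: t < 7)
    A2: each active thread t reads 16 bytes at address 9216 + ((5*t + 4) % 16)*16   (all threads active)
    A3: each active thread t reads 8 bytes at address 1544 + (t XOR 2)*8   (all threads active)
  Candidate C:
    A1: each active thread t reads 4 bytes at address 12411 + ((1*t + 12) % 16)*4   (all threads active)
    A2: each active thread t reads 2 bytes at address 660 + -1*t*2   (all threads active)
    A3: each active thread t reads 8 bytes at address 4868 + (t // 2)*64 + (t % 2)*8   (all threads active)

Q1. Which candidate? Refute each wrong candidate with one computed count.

A: A2 gives 3 transactions, not 2
B: A3 gives 2 transactions, not 4
C: all counts match (2,2,4)

Answer: C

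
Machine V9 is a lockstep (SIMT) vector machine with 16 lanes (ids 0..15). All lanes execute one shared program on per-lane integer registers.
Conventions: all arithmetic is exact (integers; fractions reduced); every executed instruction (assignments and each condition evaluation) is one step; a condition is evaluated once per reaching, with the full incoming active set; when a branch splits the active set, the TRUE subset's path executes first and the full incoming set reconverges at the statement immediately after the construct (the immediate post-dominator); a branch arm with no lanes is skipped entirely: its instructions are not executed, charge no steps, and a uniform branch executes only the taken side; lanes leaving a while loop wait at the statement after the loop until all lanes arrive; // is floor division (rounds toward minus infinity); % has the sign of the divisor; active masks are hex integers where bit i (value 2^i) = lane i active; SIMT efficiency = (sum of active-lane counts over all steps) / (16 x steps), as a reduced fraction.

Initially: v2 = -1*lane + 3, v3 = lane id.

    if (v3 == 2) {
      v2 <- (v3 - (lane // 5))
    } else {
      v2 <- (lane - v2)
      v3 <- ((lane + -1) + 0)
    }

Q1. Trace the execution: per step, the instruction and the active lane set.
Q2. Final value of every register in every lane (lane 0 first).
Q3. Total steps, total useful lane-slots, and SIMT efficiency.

step 0: eval (v3 == 2)               0xffff
step 1: v2 <- (v3 - (lane // 5))     0x0004
step 2: v2 <- (lane - v2)            0xfffb
step 3: v3 <- ((lane + -1) + 0)      0xfffb

Answer: 4 steps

v2: -3,-1,2,3,5,7,9,11,13,15,17,19,21,23,25,27
v3: -1,0,2,2,3,4,5,6,7,8,9,10,11,12,13,14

steps = 4; useful = 47; efficiency = 47/64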